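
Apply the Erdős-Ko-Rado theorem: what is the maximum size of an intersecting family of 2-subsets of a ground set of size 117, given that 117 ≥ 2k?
max |F| = C(116, 1) = 116

Erdős-Ko-Rado (1961): when n ≥ 2k, max |F| = C(n−1, k−1). The bound is attained by the star {A : i ∈ A} for any fixed i ∈ [n]. Here C(117−1, 2−1) = C(116, 1) = 116.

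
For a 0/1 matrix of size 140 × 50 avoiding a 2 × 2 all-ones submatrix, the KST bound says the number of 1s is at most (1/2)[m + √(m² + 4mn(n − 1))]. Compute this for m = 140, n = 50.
z(140, 50; 2, 2) ≤ (1/2)[140 + √(140² + 4·140·50·49)] = (1/2)[140 + √1391600] = 659.8305

Kővári–Sós–Turán: let r_1, ..., r_140 be the row sums and z = Σ r_i the total number of 1s. Each pair of columns can share at most one row with both entries 1 (else a 2×2 all-ones block appears), so Σ_i C(r_i, 2) ≤ C(50, 2) = 1225. By convexity Σ_i C(r_i, 2) ≥ 140·C(z/140, 2) = z(z − 140)/(2·140), giving z² − 140z − 140·50·49 ≤ 0 and hence z ≤ (1/2)[140 + √(19600 + 4·343000)] = (1/2)[140 + √1391600] ≈ (1/2)(140 + 1179.661) = 659.8305.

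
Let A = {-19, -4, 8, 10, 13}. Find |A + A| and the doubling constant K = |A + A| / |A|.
K = |A + A| / |A| = 15/5 = 3

Enumerate A + A = {a + b : a, b ∈ A}. With |A| = 5, there are |A|^2 = 25 ordered sum pairs; collecting distinct values, A + A = {-38, -23, -11, -9, -8, -6, 4, 6, 9, 16, 18, 20, 21, 23, 26}, so |A + A| = 15. Thus K = 15/5 = 3. For comparison, the minimum possible |A + A| over all 5-element sets is 2·5 − 1 = 9 (so min K = 9/5), attained only by arithmetic progressions.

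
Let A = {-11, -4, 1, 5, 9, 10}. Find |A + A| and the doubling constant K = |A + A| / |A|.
K = |A + A| / |A| = 19/6

Enumerate A + A = {a + b : a, b ∈ A}. With |A| = 6, there are |A|^2 = 36 ordered sum pairs; collecting distinct values, A + A = {-22, -15, -10, -8, -6, -3, -2, -1, 1, 2, 5, 6, 10, 11, 14, 15, 18, 19, 20}, so |A + A| = 19. Thus K = 19/6. For comparison, the minimum possible |A + A| over all 6-element sets is 2·6 − 1 = 11 (so min K = 11/6), attained only by arithmetic progressions.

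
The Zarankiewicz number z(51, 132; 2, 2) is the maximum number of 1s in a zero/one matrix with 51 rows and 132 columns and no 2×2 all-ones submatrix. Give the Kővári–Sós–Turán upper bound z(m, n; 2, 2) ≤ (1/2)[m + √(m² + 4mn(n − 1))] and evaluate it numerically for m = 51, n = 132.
z(51, 132; 2, 2) ≤ (1/2)[51 + √(51² + 4·51·132·131)] = (1/2)[51 + √3530169] = 964.9372

Kővári–Sós–Turán: let r_1, ..., r_51 be the row sums and z = Σ r_i the total number of 1s. Each pair of columns can share at most one row with both entries 1 (else a 2×2 all-ones block appears), so Σ_i C(r_i, 2) ≤ C(132, 2) = 8646. By convexity Σ_i C(r_i, 2) ≥ 51·C(z/51, 2) = z(z − 51)/(2·51), giving z² − 51z − 51·132·131 ≤ 0 and hence z ≤ (1/2)[51 + √(2601 + 4·881892)] = (1/2)[51 + √3530169] ≈ (1/2)(51 + 1878.8744) = 964.9372.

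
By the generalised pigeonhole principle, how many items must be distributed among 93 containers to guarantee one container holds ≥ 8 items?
n = (8 − 1)·93 + 1 = 652

By the generalised pigeonhole principle, to guarantee some box contains ≥ r objects we need more than (r − 1) · k objects total. Threshold: n = (r − 1) · k + 1. With r = 8 and k = 93: n = 7 · 93 + 1 = 651 + 1 = 652. For n = 651 = 7 · 93, we can put exactly 7 objects in every box, avoiding 8 in any single one — so 652 is tight.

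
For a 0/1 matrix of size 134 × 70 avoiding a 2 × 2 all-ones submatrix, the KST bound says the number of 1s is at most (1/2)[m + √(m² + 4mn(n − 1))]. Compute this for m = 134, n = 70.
z(134, 70; 2, 2) ≤ (1/2)[134 + √(134² + 4·134·70·69)] = (1/2)[134 + √2606836] = 874.285

Kővári–Sós–Turán: let r_1, ..., r_134 be the row sums and z = Σ r_i the total number of 1s. Each pair of columns can share at most one row with both entries 1 (else a 2×2 all-ones block appears), so Σ_i C(r_i, 2) ≤ C(70, 2) = 2415. By convexity Σ_i C(r_i, 2) ≥ 134·C(z/134, 2) = z(z − 134)/(2·134), giving z² − 134z − 134·70·69 ≤ 0 and hence z ≤ (1/2)[134 + √(17956 + 4·647220)] = (1/2)[134 + √2606836] ≈ (1/2)(134 + 1614.5699) = 874.285.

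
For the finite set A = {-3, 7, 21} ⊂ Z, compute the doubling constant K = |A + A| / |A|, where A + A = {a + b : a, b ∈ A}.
K = |A + A| / |A| = 6/3 = 2

Enumerate A + A = {a + b : a, b ∈ A}. With |A| = 3, there are |A|^2 = 9 ordered sum pairs; collecting distinct values, A + A = {-6, 4, 14, 18, 28, 42}, so |A + A| = 6. Thus K = 6/3 = 2. For comparison, the minimum possible |A + A| over all 3-element sets is 2·3 − 1 = 5 (so min K = 5/3), attained only by arithmetic progressions.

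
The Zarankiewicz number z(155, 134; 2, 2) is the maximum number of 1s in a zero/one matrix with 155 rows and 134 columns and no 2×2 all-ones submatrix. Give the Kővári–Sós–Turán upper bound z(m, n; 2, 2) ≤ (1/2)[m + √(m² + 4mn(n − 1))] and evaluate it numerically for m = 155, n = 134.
z(155, 134; 2, 2) ≤ (1/2)[155 + √(155² + 4·155·134·133)] = (1/2)[155 + √11073665] = 1741.3558

Kővári–Sós–Turán: let r_1, ..., r_155 be the row sums and z = Σ r_i the total number of 1s. Each pair of columns can share at most one row with both entries 1 (else a 2×2 all-ones block appears), so Σ_i C(r_i, 2) ≤ C(134, 2) = 8911. By convexity Σ_i C(r_i, 2) ≥ 155·C(z/155, 2) = z(z − 155)/(2·155), giving z² − 155z − 155·134·133 ≤ 0 and hence z ≤ (1/2)[155 + √(24025 + 4·2762410)] = (1/2)[155 + √11073665] ≈ (1/2)(155 + 3327.7117) = 1741.3558.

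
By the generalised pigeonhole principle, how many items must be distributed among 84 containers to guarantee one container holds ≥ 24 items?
n = (24 − 1)·84 + 1 = 1933

By the generalised pigeonhole principle, to guarantee some box contains ≥ r objects we need more than (r − 1) · k objects total. Threshold: n = (r − 1) · k + 1. With r = 24 and k = 84: n = 23 · 84 + 1 = 1932 + 1 = 1933. For n = 1932 = 23 · 84, we can put exactly 23 objects in every box, avoiding 24 in any single one — so 1933 is tight.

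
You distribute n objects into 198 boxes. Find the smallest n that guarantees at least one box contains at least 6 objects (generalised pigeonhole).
n = (6 − 1)·198 + 1 = 991

By the generalised pigeonhole principle, to guarantee some box contains ≥ r objects we need more than (r − 1) · k objects total. Threshold: n = (r − 1) · k + 1. With r = 6 and k = 198: n = 5 · 198 + 1 = 990 + 1 = 991. For n = 990 = 5 · 198, we can put exactly 5 objects in every box, avoiding 6 in any single one — so 991 is tight.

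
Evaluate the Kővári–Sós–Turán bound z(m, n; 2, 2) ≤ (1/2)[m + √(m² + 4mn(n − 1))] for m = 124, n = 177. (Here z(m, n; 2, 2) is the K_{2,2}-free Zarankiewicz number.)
z(124, 177; 2, 2) ≤ (1/2)[124 + √(124² + 4·124·177·176)] = (1/2)[124 + √15466768] = 2028.3906

Kővári–Sós–Turán: let r_1, ..., r_124 be the row sums and z = Σ r_i the total number of 1s. Each pair of columns can share at most one row with both entries 1 (else a 2×2 all-ones block appears), so Σ_i C(r_i, 2) ≤ C(177, 2) = 15576. By convexity Σ_i C(r_i, 2) ≥ 124·C(z/124, 2) = z(z − 124)/(2·124), giving z² − 124z − 124·177·176 ≤ 0 and hence z ≤ (1/2)[124 + √(15376 + 4·3862848)] = (1/2)[124 + √15466768] ≈ (1/2)(124 + 3932.7812) = 2028.3906.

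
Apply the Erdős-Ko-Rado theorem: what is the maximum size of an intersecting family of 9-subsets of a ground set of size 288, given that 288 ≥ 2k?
max |F| = C(287, 8) = 1034642946982645

The Erdős-Ko-Rado theorem states: for n ≥ 2k, an intersecting family of k-subsets of an n-element set has size at most C(n − 1, k − 1), with equality for 'star' families {A ⊆ [n] : |A| = k, i ∈ A} (fix an element i). For n = 288, k = 9: C(287, 8) = 1034642946982645.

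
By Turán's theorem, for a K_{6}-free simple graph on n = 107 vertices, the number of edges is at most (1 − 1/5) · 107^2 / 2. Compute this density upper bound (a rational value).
Turán density bound = (4/5) · 107^2/2 = 22898/5 ≈ 4579.6

Turán's theorem: ex(n, K_{r+1}) is achieved by the complete r-partite Turán graph T(n, r) with parts as balanced as possible, and is at most (1 − 1/r) · n^2/2. For r = 5, n = 107: the density bound is (4/5) · 11449/2 = 22898/5 ≈ 4579.6. The integer-valued extremum is e(T(107, 5)) = 4579, which is strictly less than the density bound 22898/5 since 5 ∤ 107 (the parts of T(107, 5) cannot all be equal).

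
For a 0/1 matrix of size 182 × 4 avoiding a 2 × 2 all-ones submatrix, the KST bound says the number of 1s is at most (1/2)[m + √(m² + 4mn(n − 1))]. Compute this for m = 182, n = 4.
z(182, 4; 2, 2) ≤ (1/2)[182 + √(182² + 4·182·4·3)] = (1/2)[182 + √41860] = 193.2986

Kővári–Sós–Turán: let r_1, ..., r_182 be the row sums and z = Σ r_i the total number of 1s. Each pair of columns can share at most one row with both entries 1 (else a 2×2 all-ones block appears), so Σ_i C(r_i, 2) ≤ C(4, 2) = 6. By convexity Σ_i C(r_i, 2) ≥ 182·C(z/182, 2) = z(z − 182)/(2·182), giving z² − 182z − 182·4·3 ≤ 0 and hence z ≤ (1/2)[182 + √(33124 + 4·2184)] = (1/2)[182 + √41860] ≈ (1/2)(182 + 204.5972) = 193.2986.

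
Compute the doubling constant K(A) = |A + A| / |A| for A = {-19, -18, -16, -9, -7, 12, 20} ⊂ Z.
K = |A + A| / |A| = 27/7

Enumerate A + A = {a + b : a, b ∈ A}. With |A| = 7, there are |A|^2 = 49 ordered sum pairs; collecting distinct values, A + A = {-38, -37, -36, -35, -34, -32, -28, -27, -26, -25, -23, -18, -16, -14, -7, -6, -4, 1, 2, 3, 4, 5, 11, 13, 24, 32, 40}, so |A + A| = 27. Thus K = 27/7. For comparison, the minimum possible |A + A| over all 7-element sets is 2·7 − 1 = 13 (so min K = 13/7), attained only by arithmetic progressions.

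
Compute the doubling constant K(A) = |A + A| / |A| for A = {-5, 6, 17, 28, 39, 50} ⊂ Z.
K = |A + A| / |A| = 11/6

Enumerate A + A = {a + b : a, b ∈ A}. With |A| = 6, there are |A|^2 = 36 ordered sum pairs; collecting distinct values, A + A = {-10, 1, 12, 23, 34, 45, 56, 67, 78, 89, 100}, so |A + A| = 11. Thus K = 11/6. Here |A + A| = 2|A| − 1 = 11, the minimum possible — so K = 11/6 is minimal, which holds iff A is an arithmetic progression.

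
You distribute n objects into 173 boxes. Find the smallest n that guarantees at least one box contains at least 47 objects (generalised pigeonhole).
n = (47 − 1)·173 + 1 = 7959

By the generalised pigeonhole principle, to guarantee some box contains ≥ r objects we need more than (r − 1) · k objects total. Threshold: n = (r − 1) · k + 1. With r = 47 and k = 173: n = 46 · 173 + 1 = 7958 + 1 = 7959. For n = 7958 = 46 · 173, we can put exactly 46 objects in every box, avoiding 47 in any single one — so 7959 is tight.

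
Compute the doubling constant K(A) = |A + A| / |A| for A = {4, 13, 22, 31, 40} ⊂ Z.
K = |A + A| / |A| = 9/5

Enumerate A + A = {a + b : a, b ∈ A}. With |A| = 5, there are |A|^2 = 25 ordered sum pairs; collecting distinct values, A + A = {8, 17, 26, 35, 44, 53, 62, 71, 80}, so |A + A| = 9. Thus K = 9/5. Here |A + A| = 2|A| − 1 = 9, the minimum possible — so K = 9/5 is minimal, which holds iff A is an arithmetic progression.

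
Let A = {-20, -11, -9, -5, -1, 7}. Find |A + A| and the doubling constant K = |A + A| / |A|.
K = |A + A| / |A| = 19/6

Enumerate A + A = {a + b : a, b ∈ A}. With |A| = 6, there are |A|^2 = 36 ordered sum pairs; collecting distinct values, A + A = {-40, -31, -29, -25, -22, -21, -20, -18, -16, -14, -13, -12, -10, -6, -4, -2, 2, 6, 14}, so |A + A| = 19. Thus K = 19/6. For comparison, the minimum possible |A + A| over all 6-element sets is 2·6 − 1 = 11 (so min K = 11/6), attained only by arithmetic progressions.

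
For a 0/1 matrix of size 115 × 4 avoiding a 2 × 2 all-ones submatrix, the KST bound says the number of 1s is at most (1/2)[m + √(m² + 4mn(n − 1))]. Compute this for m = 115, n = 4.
z(115, 4; 2, 2) ≤ (1/2)[115 + √(115² + 4·115·4·3)] = (1/2)[115 + √18745] = 125.9562

Kővári–Sós–Turán: let r_1, ..., r_115 be the row sums and z = Σ r_i the total number of 1s. Each pair of columns can share at most one row with both entries 1 (else a 2×2 all-ones block appears), so Σ_i C(r_i, 2) ≤ C(4, 2) = 6. By convexity Σ_i C(r_i, 2) ≥ 115·C(z/115, 2) = z(z − 115)/(2·115), giving z² − 115z − 115·4·3 ≤ 0 and hence z ≤ (1/2)[115 + √(13225 + 4·1380)] = (1/2)[115 + √18745] ≈ (1/2)(115 + 136.9124) = 125.9562.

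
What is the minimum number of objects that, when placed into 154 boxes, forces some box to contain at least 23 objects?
n = (23 − 1)·154 + 1 = 3389

By the generalised pigeonhole principle, to guarantee some box contains ≥ r objects we need more than (r − 1) · k objects total. Threshold: n = (r − 1) · k + 1. With r = 23 and k = 154: n = 22 · 154 + 1 = 3388 + 1 = 3389. For n = 3388 = 22 · 154, we can put exactly 22 objects in every box, avoiding 23 in any single one — so 3389 is tight.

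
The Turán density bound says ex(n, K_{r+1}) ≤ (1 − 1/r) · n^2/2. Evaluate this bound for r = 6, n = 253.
Turán density bound = (5/6) · 253^2/2 = 320045/12 ≈ 26670.4167

Turán's theorem: ex(n, K_{r+1}) is achieved by the complete r-partite Turán graph T(n, r) with parts as balanced as possible, and is at most (1 − 1/r) · n^2/2. For r = 6, n = 253: the density bound is (5/6) · 64009/2 = 320045/12 ≈ 26670.4167. The integer-valued extremum is e(T(253, 6)) = 26670, which is strictly less than the density bound 320045/12 since 6 ∤ 253 (the parts of T(253, 6) cannot all be equal).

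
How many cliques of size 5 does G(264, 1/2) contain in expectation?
E[# K_5] = C(264, 5) · (1/2)^C(5, 2) = 10287114552 / 2^10 = 1285889319/128 = 10046010.3046875

For each 5-subset S of vertices (there are C(264, 5) = 10287114552 such S), let X_S = 1 if S induces a K_5 (all C(5, 2) = 10 edges present). Then P(X_S = 1) = (1/2)^10 = 1/1024. By linearity of expectation, E[# K_5] = C(264, 5) · (1/2)^10 = 10287114552 / 1024 = 1285889319/128 = 10046010.3046875.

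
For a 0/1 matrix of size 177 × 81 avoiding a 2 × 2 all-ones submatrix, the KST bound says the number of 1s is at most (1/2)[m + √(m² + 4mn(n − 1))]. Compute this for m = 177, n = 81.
z(177, 81; 2, 2) ≤ (1/2)[177 + √(177² + 4·177·81·80)] = (1/2)[177 + √4619169] = 1163.1126

Kővári–Sós–Turán: let r_1, ..., r_177 be the row sums and z = Σ r_i the total number of 1s. Each pair of columns can share at most one row with both entries 1 (else a 2×2 all-ones block appears), so Σ_i C(r_i, 2) ≤ C(81, 2) = 3240. By convexity Σ_i C(r_i, 2) ≥ 177·C(z/177, 2) = z(z − 177)/(2·177), giving z² − 177z − 177·81·80 ≤ 0 and hence z ≤ (1/2)[177 + √(31329 + 4·1146960)] = (1/2)[177 + √4619169] ≈ (1/2)(177 + 2149.2252) = 1163.1126.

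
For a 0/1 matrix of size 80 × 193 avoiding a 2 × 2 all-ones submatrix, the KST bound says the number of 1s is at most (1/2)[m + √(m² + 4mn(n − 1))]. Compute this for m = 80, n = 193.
z(80, 193; 2, 2) ≤ (1/2)[80 + √(80² + 4·80·193·192)] = (1/2)[80 + √11864320] = 1762.2311

Kővári–Sós–Turán: let r_1, ..., r_80 be the row sums and z = Σ r_i the total number of 1s. Each pair of columns can share at most one row with both entries 1 (else a 2×2 all-ones block appears), so Σ_i C(r_i, 2) ≤ C(193, 2) = 18528. By convexity Σ_i C(r_i, 2) ≥ 80·C(z/80, 2) = z(z − 80)/(2·80), giving z² − 80z − 80·193·192 ≤ 0 and hence z ≤ (1/2)[80 + √(6400 + 4·2964480)] = (1/2)[80 + √11864320] ≈ (1/2)(80 + 3444.4622) = 1762.2311.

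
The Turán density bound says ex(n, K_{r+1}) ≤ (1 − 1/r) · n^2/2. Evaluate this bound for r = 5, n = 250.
Turán density bound = (4/5) · 250^2/2 = 25000

Turán's theorem: ex(n, K_{r+1}) is achieved by the complete r-partite Turán graph T(n, r) with parts as balanced as possible, and is at most (1 − 1/r) · n^2/2. For r = 5, n = 250: the density bound is (4/5) · 62500/2 = 25000. Since 5 ∣ 250, the Turán graph T(250, 5) has parts of equal size 50, and its edge count e(T(250, 5)) = 25000 attains the density bound exactly.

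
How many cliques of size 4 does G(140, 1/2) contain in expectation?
E[# K_4] = C(140, 4) · (1/2)^C(4, 2) = 15329615 / 2^6 = 239525.234375

For each 4-subset S of vertices (there are C(140, 4) = 15329615 such S), let X_S = 1 if S induces a K_4 (all C(4, 2) = 6 edges present). Then P(X_S = 1) = (1/2)^6 = 1/64. By linearity of expectation, E[# K_4] = C(140, 4) · (1/2)^6 = 15329615 / 64 = 239525.234375.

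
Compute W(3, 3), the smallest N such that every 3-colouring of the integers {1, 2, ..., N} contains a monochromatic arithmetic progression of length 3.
W(3, 3) = 27

W(3, 3) = 27. The lower bound W(3, 3) > 26 comes from an explicit good 3-colouring of [1, 26]; the upper bound W(3, 3) ≤ 27 was verified by exhaustive search over 3-colourings of [1, 27].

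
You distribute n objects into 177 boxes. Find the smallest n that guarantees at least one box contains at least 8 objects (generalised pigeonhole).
n = (8 − 1)·177 + 1 = 1240

By the generalised pigeonhole principle, to guarantee some box contains ≥ r objects we need more than (r − 1) · k objects total. Threshold: n = (r − 1) · k + 1. With r = 8 and k = 177: n = 7 · 177 + 1 = 1239 + 1 = 1240. For n = 1239 = 7 · 177, we can put exactly 7 objects in every box, avoiding 8 in any single one — so 1240 is tight.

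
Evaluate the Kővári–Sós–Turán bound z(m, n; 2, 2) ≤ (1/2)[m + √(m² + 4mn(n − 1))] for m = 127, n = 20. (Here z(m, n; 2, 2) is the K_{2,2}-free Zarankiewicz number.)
z(127, 20; 2, 2) ≤ (1/2)[127 + √(127² + 4·127·20·19)] = (1/2)[127 + √209169] = 292.175

Kővári–Sós–Turán: let r_1, ..., r_127 be the row sums and z = Σ r_i the total number of 1s. Each pair of columns can share at most one row with both entries 1 (else a 2×2 all-ones block appears), so Σ_i C(r_i, 2) ≤ C(20, 2) = 190. By convexity Σ_i C(r_i, 2) ≥ 127·C(z/127, 2) = z(z − 127)/(2·127), giving z² − 127z − 127·20·19 ≤ 0 and hence z ≤ (1/2)[127 + √(16129 + 4·48260)] = (1/2)[127 + √209169] ≈ (1/2)(127 + 457.35) = 292.175.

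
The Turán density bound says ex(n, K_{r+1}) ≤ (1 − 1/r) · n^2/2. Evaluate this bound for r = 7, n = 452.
Turán density bound = (6/7) · 452^2/2 = 612912/7 ≈ 87558.8571

Turán's theorem: ex(n, K_{r+1}) is achieved by the complete r-partite Turán graph T(n, r) with parts as balanced as possible, and is at most (1 − 1/r) · n^2/2. For r = 7, n = 452: the density bound is (6/7) · 204304/2 = 612912/7 ≈ 87558.8571. The integer-valued extremum is e(T(452, 7)) = 87558, which is strictly less than the density bound 612912/7 since 7 ∤ 452 (the parts of T(452, 7) cannot all be equal).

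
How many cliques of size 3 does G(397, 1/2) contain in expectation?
E[# K_3] = C(397, 3) · (1/2)^C(3, 2) = 10349790 / 2^3 = 5174895/4 = 1293723.75

For each 3-subset S of vertices (there are C(397, 3) = 10349790 such S), let X_S = 1 if S induces a K_3 (all C(3, 2) = 3 edges present). Then P(X_S = 1) = (1/2)^3 = 1/8. By linearity of expectation, E[# K_3] = C(397, 3) · (1/2)^3 = 10349790 / 8 = 5174895/4 = 1293723.75.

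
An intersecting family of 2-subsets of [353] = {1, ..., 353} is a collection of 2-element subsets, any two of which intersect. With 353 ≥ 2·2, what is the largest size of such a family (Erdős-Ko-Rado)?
max |F| = C(352, 1) = 352

The Erdős-Ko-Rado theorem states: for n ≥ 2k, an intersecting family of k-subsets of an n-element set has size at most C(n − 1, k − 1), with equality for 'star' families {A ⊆ [n] : |A| = k, i ∈ A} (fix an element i). For n = 353, k = 2: C(352, 1) = 352.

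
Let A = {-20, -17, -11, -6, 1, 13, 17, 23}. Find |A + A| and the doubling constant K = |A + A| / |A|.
K = |A + A| / |A| = 34/8 = 17/4

Enumerate A + A = {a + b : a, b ∈ A}. With |A| = 8, there are |A|^2 = 64 ordered sum pairs; collecting distinct values, A + A = {-40, -37, -34, -31, -28, -26, -23, -22, -19, -17, -16, -12, -10, -7, -5, -4, -3, 0, 2, 3, 6, 7, 11, 12, 14, 17, 18, 24, 26, 30, 34, 36, 40, 46}, so |A + A| = 34. Thus K = 34/8 = 17/4. For comparison, the minimum possible |A + A| over all 8-element sets is 2·8 − 1 = 15 (so min K = 15/8), attained only by arithmetic progressions.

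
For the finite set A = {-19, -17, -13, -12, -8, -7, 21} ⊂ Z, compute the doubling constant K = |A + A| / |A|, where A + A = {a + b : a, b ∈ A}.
K = |A + A| / |A| = 24/7

Enumerate A + A = {a + b : a, b ∈ A}. With |A| = 7, there are |A|^2 = 49 ordered sum pairs; collecting distinct values, A + A = {-38, -36, -34, -32, -31, -30, -29, -27, -26, -25, -24, -21, -20, -19, -16, -15, -14, 2, 4, 8, 9, 13, 14, 42}, so |A + A| = 24. Thus K = 24/7. For comparison, the minimum possible |A + A| over all 7-element sets is 2·7 − 1 = 13 (so min K = 13/7), attained only by arithmetic progressions.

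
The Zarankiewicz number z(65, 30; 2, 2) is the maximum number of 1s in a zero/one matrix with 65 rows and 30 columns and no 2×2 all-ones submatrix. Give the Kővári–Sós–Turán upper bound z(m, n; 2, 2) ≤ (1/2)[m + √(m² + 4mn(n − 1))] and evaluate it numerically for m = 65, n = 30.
z(65, 30; 2, 2) ≤ (1/2)[65 + √(65² + 4·65·30·29)] = (1/2)[65 + √230425] = 272.513

Kővári–Sós–Turán: let r_1, ..., r_65 be the row sums and z = Σ r_i the total number of 1s. Each pair of columns can share at most one row with both entries 1 (else a 2×2 all-ones block appears), so Σ_i C(r_i, 2) ≤ C(30, 2) = 435. By convexity Σ_i C(r_i, 2) ≥ 65·C(z/65, 2) = z(z − 65)/(2·65), giving z² − 65z − 65·30·29 ≤ 0 and hence z ≤ (1/2)[65 + √(4225 + 4·56550)] = (1/2)[65 + √230425] ≈ (1/2)(65 + 480.026) = 272.513.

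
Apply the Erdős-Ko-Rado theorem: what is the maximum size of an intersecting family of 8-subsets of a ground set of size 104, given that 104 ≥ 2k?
max |F| = C(103, 7) = 19813501785

The Erdős-Ko-Rado theorem states: for n ≥ 2k, an intersecting family of k-subsets of an n-element set has size at most C(n − 1, k − 1), with equality for 'star' families {A ⊆ [n] : |A| = k, i ∈ A} (fix an element i). For n = 104, k = 8: C(103, 7) = 19813501785.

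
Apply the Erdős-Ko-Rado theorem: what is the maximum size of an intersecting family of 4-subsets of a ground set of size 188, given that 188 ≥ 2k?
max |F| = C(187, 3) = 1072445

The Erdős-Ko-Rado theorem states: for n ≥ 2k, an intersecting family of k-subsets of an n-element set has size at most C(n − 1, k − 1), with equality for 'star' families {A ⊆ [n] : |A| = k, i ∈ A} (fix an element i). For n = 188, k = 4: C(187, 3) = 1072445.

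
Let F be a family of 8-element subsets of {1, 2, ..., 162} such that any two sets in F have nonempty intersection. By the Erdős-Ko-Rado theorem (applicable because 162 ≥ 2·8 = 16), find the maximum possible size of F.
max |F| = C(161, 7) = 487444845680

Erdős-Ko-Rado (1961): when n ≥ 2k, max |F| = C(n−1, k−1). The bound is attained by the star {A : i ∈ A} for any fixed i ∈ [n]. Here C(162−1, 8−1) = C(161, 7) = 487444845680.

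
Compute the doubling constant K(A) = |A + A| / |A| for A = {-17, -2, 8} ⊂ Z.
K = |A + A| / |A| = 6/3 = 2

Enumerate A + A = {a + b : a, b ∈ A}. With |A| = 3, there are |A|^2 = 9 ordered sum pairs; collecting distinct values, A + A = {-34, -19, -9, -4, 6, 16}, so |A + A| = 6. Thus K = 6/3 = 2. For comparison, the minimum possible |A + A| over all 3-element sets is 2·3 − 1 = 5 (so min K = 5/3), attained only by arithmetic progressions.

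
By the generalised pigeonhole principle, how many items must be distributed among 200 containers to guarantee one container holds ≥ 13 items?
n = (13 − 1)·200 + 1 = 2401

By the generalised pigeonhole principle, to guarantee some box contains ≥ r objects we need more than (r − 1) · k objects total. Threshold: n = (r − 1) · k + 1. With r = 13 and k = 200: n = 12 · 200 + 1 = 2400 + 1 = 2401. For n = 2400 = 12 · 200, we can put exactly 12 objects in every box, avoiding 13 in any single one — so 2401 is tight.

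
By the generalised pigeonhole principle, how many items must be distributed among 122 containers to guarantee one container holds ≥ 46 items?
n = (46 − 1)·122 + 1 = 5491

By the generalised pigeonhole principle, to guarantee some box contains ≥ r objects we need more than (r − 1) · k objects total. Threshold: n = (r − 1) · k + 1. With r = 46 and k = 122: n = 45 · 122 + 1 = 5490 + 1 = 5491. For n = 5490 = 45 · 122, we can put exactly 45 objects in every box, avoiding 46 in any single one — so 5491 is tight.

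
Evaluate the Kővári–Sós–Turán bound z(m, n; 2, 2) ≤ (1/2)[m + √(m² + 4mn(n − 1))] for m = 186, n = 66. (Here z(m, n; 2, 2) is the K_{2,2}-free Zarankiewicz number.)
z(186, 66; 2, 2) ≤ (1/2)[186 + √(186² + 4·186·66·65)] = (1/2)[186 + √3226356] = 991.103

Kővári–Sós–Turán: let r_1, ..., r_186 be the row sums and z = Σ r_i the total number of 1s. Each pair of columns can share at most one row with both entries 1 (else a 2×2 all-ones block appears), so Σ_i C(r_i, 2) ≤ C(66, 2) = 2145. By convexity Σ_i C(r_i, 2) ≥ 186·C(z/186, 2) = z(z − 186)/(2·186), giving z² − 186z − 186·66·65 ≤ 0 and hence z ≤ (1/2)[186 + √(34596 + 4·797940)] = (1/2)[186 + √3226356] ≈ (1/2)(186 + 1796.206) = 991.103.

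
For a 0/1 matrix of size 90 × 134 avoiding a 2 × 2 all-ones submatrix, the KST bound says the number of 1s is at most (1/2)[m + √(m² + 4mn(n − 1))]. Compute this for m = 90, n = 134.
z(90, 134; 2, 2) ≤ (1/2)[90 + √(90² + 4·90·134·133)] = (1/2)[90 + √6424020] = 1312.2825

Kővári–Sós–Turán: let r_1, ..., r_90 be the row sums and z = Σ r_i the total number of 1s. Each pair of columns can share at most one row with both entries 1 (else a 2×2 all-ones block appears), so Σ_i C(r_i, 2) ≤ C(134, 2) = 8911. By convexity Σ_i C(r_i, 2) ≥ 90·C(z/90, 2) = z(z − 90)/(2·90), giving z² − 90z − 90·134·133 ≤ 0 and hence z ≤ (1/2)[90 + √(8100 + 4·1603980)] = (1/2)[90 + √6424020] ≈ (1/2)(90 + 2534.5651) = 1312.2825.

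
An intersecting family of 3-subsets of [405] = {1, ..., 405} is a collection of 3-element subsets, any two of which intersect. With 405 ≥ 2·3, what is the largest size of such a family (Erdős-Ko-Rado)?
max |F| = C(404, 2) = 81406

The Erdős-Ko-Rado theorem states: for n ≥ 2k, an intersecting family of k-subsets of an n-element set has size at most C(n − 1, k − 1), with equality for 'star' families {A ⊆ [n] : |A| = k, i ∈ A} (fix an element i). For n = 405, k = 3: C(404, 2) = 81406.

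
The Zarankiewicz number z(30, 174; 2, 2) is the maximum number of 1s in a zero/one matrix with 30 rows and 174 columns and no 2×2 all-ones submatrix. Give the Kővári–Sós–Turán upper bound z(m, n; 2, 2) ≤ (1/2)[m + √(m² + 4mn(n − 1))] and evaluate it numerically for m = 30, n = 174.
z(30, 174; 2, 2) ≤ (1/2)[30 + √(30² + 4·30·174·173)] = (1/2)[30 + √3613140] = 965.4131

Kővári–Sós–Turán: let r_1, ..., r_30 be the row sums and z = Σ r_i the total number of 1s. Each pair of columns can share at most one row with both entries 1 (else a 2×2 all-ones block appears), so Σ_i C(r_i, 2) ≤ C(174, 2) = 15051. By convexity Σ_i C(r_i, 2) ≥ 30·C(z/30, 2) = z(z − 30)/(2·30), giving z² − 30z − 30·174·173 ≤ 0 and hence z ≤ (1/2)[30 + √(900 + 4·903060)] = (1/2)[30 + √3613140] ≈ (1/2)(30 + 1900.8261) = 965.4131.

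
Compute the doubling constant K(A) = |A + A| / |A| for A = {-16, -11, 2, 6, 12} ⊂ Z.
K = |A + A| / |A| = 15/5 = 3

Enumerate A + A = {a + b : a, b ∈ A}. With |A| = 5, there are |A|^2 = 25 ordered sum pairs; collecting distinct values, A + A = {-32, -27, -22, -14, -10, -9, -5, -4, 1, 4, 8, 12, 14, 18, 24}, so |A + A| = 15. Thus K = 15/5 = 3. For comparison, the minimum possible |A + A| over all 5-element sets is 2·5 − 1 = 9 (so min K = 9/5), attained only by arithmetic progressions.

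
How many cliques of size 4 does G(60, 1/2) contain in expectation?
E[# K_4] = C(60, 4) · (1/2)^C(4, 2) = 487635 / 2^6 = 7619.296875

For each 4-subset S of vertices (there are C(60, 4) = 487635 such S), let X_S = 1 if S induces a K_4 (all C(4, 2) = 6 edges present). Then P(X_S = 1) = (1/2)^6 = 1/64. By linearity of expectation, E[# K_4] = C(60, 4) · (1/2)^6 = 487635 / 64 = 7619.296875.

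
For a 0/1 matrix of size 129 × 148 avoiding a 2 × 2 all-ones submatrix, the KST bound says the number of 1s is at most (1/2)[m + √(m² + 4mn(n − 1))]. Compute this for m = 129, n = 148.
z(129, 148; 2, 2) ≤ (1/2)[129 + √(129² + 4·129·148·147)] = (1/2)[129 + √11242737] = 1741.0095

Kővári–Sós–Turán: let r_1, ..., r_129 be the row sums and z = Σ r_i the total number of 1s. Each pair of columns can share at most one row with both entries 1 (else a 2×2 all-ones block appears), so Σ_i C(r_i, 2) ≤ C(148, 2) = 10878. By convexity Σ_i C(r_i, 2) ≥ 129·C(z/129, 2) = z(z − 129)/(2·129), giving z² − 129z − 129·148·147 ≤ 0 and hence z ≤ (1/2)[129 + √(16641 + 4·2806524)] = (1/2)[129 + √11242737] ≈ (1/2)(129 + 3353.0191) = 1741.0095.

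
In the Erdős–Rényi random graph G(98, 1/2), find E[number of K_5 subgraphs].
E[# K_5] = C(98, 5) · (1/2)^C(5, 2) = 67910864 / 2^10 = 4244429/64 = 66319.203125

For each 5-subset S of vertices (there are C(98, 5) = 67910864 such S), let X_S = 1 if S induces a K_5 (all C(5, 2) = 10 edges present). Then P(X_S = 1) = (1/2)^10 = 1/1024. By linearity of expectation, E[# K_5] = C(98, 5) · (1/2)^10 = 67910864 / 1024 = 4244429/64 = 66319.203125.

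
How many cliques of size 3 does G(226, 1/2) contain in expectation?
E[# K_3] = C(226, 3) · (1/2)^C(3, 2) = 1898400 / 2^3 = 237300

For each 3-subset S of vertices (there are C(226, 3) = 1898400 such S), let X_S = 1 if S induces a K_3 (all C(3, 2) = 3 edges present). Then P(X_S = 1) = (1/2)^3 = 1/8. By linearity of expectation, E[# K_3] = C(226, 3) · (1/2)^3 = 1898400 / 8 = 237300.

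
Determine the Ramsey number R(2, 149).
R(2, 149) = 149

R(2, k) = k for all k ≥ 2: in a 2-colouring of K_k, either some edge is red (a red K_2) or all edges are blue (a blue K_k). And K_{148} coloured all-blue has no blue K_149, so R(2, 149) > 148. Hence R(2, 149) = 149.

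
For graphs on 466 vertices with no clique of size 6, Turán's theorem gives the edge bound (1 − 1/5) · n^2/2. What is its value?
Turán density bound = (4/5) · 466^2/2 = 434312/5 ≈ 86862.4

Turán's theorem: ex(n, K_{r+1}) is achieved by the complete r-partite Turán graph T(n, r) with parts as balanced as possible, and is at most (1 − 1/r) · n^2/2. For r = 5, n = 466: the density bound is (4/5) · 217156/2 = 434312/5 ≈ 86862.4. The integer-valued extremum is e(T(466, 5)) = 86862, which is strictly less than the density bound 434312/5 since 5 ∤ 466 (the parts of T(466, 5) cannot all be equal).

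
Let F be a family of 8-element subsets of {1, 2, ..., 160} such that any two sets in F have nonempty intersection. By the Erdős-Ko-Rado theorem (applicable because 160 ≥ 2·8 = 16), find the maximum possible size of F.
max |F| = C(159, 7) = 445853084391

Erdős-Ko-Rado (1961): when n ≥ 2k, max |F| = C(n−1, k−1). The bound is attained by the star {A : i ∈ A} for any fixed i ∈ [n]. Here C(160−1, 8−1) = C(159, 7) = 445853084391.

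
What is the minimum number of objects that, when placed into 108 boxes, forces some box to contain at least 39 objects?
n = (39 − 1)·108 + 1 = 4105

By the generalised pigeonhole principle, to guarantee some box contains ≥ r objects we need more than (r − 1) · k objects total. Threshold: n = (r − 1) · k + 1. With r = 39 and k = 108: n = 38 · 108 + 1 = 4104 + 1 = 4105. For n = 4104 = 38 · 108, we can put exactly 38 objects in every box, avoiding 39 in any single one — so 4105 is tight.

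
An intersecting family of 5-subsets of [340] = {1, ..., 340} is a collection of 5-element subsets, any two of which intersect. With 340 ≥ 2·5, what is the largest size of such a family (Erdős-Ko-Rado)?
max |F| = C(339, 4) = 540597876

The Erdős-Ko-Rado theorem states: for n ≥ 2k, an intersecting family of k-subsets of an n-element set has size at most C(n − 1, k − 1), with equality for 'star' families {A ⊆ [n] : |A| = k, i ∈ A} (fix an element i). For n = 340, k = 5: C(339, 4) = 540597876.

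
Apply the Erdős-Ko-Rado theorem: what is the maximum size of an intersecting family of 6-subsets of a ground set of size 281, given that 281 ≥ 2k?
max |F| = C(280, 5) = 13836130056

Erdős-Ko-Rado (1961): when n ≥ 2k, max |F| = C(n−1, k−1). The bound is attained by the star {A : i ∈ A} for any fixed i ∈ [n]. Here C(281−1, 6−1) = C(280, 5) = 13836130056.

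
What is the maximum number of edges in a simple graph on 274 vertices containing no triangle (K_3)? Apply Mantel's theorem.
ex(274, K_3) = ⌊274^2/4⌋ = 18769

Mantel (1907): a triangle-free graph on n vertices has at most ⌊n^2/4⌋ edges, with equality for the complete bipartite graph K_{⌊n/2⌋, ⌈n/2⌉}. For n = 274: ⌊274^2/4⌋ = ⌊75076/4⌋ = 18769. The extremal graph is K_{137, 137}, which has 137·137 = 18769 edges.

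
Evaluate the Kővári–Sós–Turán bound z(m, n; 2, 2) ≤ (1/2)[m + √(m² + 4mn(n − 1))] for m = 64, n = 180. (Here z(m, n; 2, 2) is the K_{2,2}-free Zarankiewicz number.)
z(64, 180; 2, 2) ≤ (1/2)[64 + √(64² + 4·64·180·179)] = (1/2)[64 + √8252416] = 1468.3509

Kővári–Sós–Turán: let r_1, ..., r_64 be the row sums and z = Σ r_i the total number of 1s. Each pair of columns can share at most one row with both entries 1 (else a 2×2 all-ones block appears), so Σ_i C(r_i, 2) ≤ C(180, 2) = 16110. By convexity Σ_i C(r_i, 2) ≥ 64·C(z/64, 2) = z(z − 64)/(2·64), giving z² − 64z − 64·180·179 ≤ 0 and hence z ≤ (1/2)[64 + √(4096 + 4·2062080)] = (1/2)[64 + √8252416] ≈ (1/2)(64 + 2872.7019) = 1468.3509.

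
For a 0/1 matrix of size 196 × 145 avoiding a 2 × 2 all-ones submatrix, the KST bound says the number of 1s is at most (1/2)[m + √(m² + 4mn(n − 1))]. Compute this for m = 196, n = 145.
z(196, 145; 2, 2) ≤ (1/2)[196 + √(196² + 4·196·145·144)] = (1/2)[196 + √16408336] = 2123.3602

Kővári–Sós–Turán: let r_1, ..., r_196 be the row sums and z = Σ r_i the total number of 1s. Each pair of columns can share at most one row with both entries 1 (else a 2×2 all-ones block appears), so Σ_i C(r_i, 2) ≤ C(145, 2) = 10440. By convexity Σ_i C(r_i, 2) ≥ 196·C(z/196, 2) = z(z − 196)/(2·196), giving z² − 196z − 196·145·144 ≤ 0 and hence z ≤ (1/2)[196 + √(38416 + 4·4092480)] = (1/2)[196 + √16408336] ≈ (1/2)(196 + 4050.7204) = 2123.3602.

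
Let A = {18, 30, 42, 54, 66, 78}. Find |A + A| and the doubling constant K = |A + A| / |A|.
K = |A + A| / |A| = 11/6

Enumerate A + A = {a + b : a, b ∈ A}. With |A| = 6, there are |A|^2 = 36 ordered sum pairs; collecting distinct values, A + A = {36, 48, 60, 72, 84, 96, 108, 120, 132, 144, 156}, so |A + A| = 11. Thus K = 11/6. Here |A + A| = 2|A| − 1 = 11, the minimum possible — so K = 11/6 is minimal, which holds iff A is an arithmetic progression.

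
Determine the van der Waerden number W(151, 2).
W(151, 2) = 151 + 1 = 152

A 2-term AP is any pair of integers, so a monochromatic 2-AP exists iff some colour is used at least twice. With 151 colours, the colouring i ↦ i on {1, ..., 151} uses each colour once, avoiding any monochromatic pair, so W(151, 2) > 151. For {1, ..., 152}, pigeonhole forces two integers of the same colour, which form a monochromatic 2-AP. Hence W(151, 2) = 152.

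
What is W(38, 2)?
W(38, 2) = 38 + 1 = 39

A 2-term AP is any pair of integers, so a monochromatic 2-AP exists iff some colour is used at least twice. With 38 colours, the colouring i ↦ i on {1, ..., 38} uses each colour once, avoiding any monochromatic pair, so W(38, 2) > 38. For {1, ..., 39}, pigeonhole forces two integers of the same colour, which form a monochromatic 2-AP. Hence W(38, 2) = 39.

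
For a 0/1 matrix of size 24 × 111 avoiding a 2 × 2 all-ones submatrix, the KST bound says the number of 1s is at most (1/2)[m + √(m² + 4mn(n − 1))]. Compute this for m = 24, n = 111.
z(24, 111; 2, 2) ≤ (1/2)[24 + √(24² + 4·24·111·110)] = (1/2)[24 + √1172736] = 553.4647

Kővári–Sós–Turán: let r_1, ..., r_24 be the row sums and z = Σ r_i the total number of 1s. Each pair of columns can share at most one row with both entries 1 (else a 2×2 all-ones block appears), so Σ_i C(r_i, 2) ≤ C(111, 2) = 6105. By convexity Σ_i C(r_i, 2) ≥ 24·C(z/24, 2) = z(z − 24)/(2·24), giving z² − 24z − 24·111·110 ≤ 0 and hence z ≤ (1/2)[24 + √(576 + 4·293040)] = (1/2)[24 + √1172736] ≈ (1/2)(24 + 1082.9294) = 553.4647.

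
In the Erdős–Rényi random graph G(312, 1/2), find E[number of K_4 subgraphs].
E[# K_4] = C(312, 4) · (1/2)^C(4, 2) = 387278970 / 2^6 = 193639485/32 = 6051233.90625

For each 4-subset S of vertices (there are C(312, 4) = 387278970 such S), let X_S = 1 if S induces a K_4 (all C(4, 2) = 6 edges present). Then P(X_S = 1) = (1/2)^6 = 1/64. By linearity of expectation, E[# K_4] = C(312, 4) · (1/2)^6 = 387278970 / 64 = 193639485/32 = 6051233.90625.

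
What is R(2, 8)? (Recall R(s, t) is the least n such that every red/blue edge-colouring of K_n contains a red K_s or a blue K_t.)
R(2, 8) = 8

R(2, k) = k for all k ≥ 2: in a 2-colouring of K_k, either some edge is red (a red K_2) or all edges are blue (a blue K_k). And K_{7} coloured all-blue has no blue K_8, so R(2, 8) > 7. Hence R(2, 8) = 8.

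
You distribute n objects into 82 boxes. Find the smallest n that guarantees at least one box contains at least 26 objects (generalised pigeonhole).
n = (26 − 1)·82 + 1 = 2051

By the generalised pigeonhole principle, to guarantee some box contains ≥ r objects we need more than (r − 1) · k objects total. Threshold: n = (r − 1) · k + 1. With r = 26 and k = 82: n = 25 · 82 + 1 = 2050 + 1 = 2051. For n = 2050 = 25 · 82, we can put exactly 25 objects in every box, avoiding 26 in any single one — so 2051 is tight.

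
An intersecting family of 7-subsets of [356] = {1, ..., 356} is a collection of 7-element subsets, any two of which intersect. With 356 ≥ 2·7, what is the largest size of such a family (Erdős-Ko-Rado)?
max |F| = C(355, 6) = 2664352290600

The Erdős-Ko-Rado theorem states: for n ≥ 2k, an intersecting family of k-subsets of an n-element set has size at most C(n − 1, k − 1), with equality for 'star' families {A ⊆ [n] : |A| = k, i ∈ A} (fix an element i). For n = 356, k = 7: C(355, 6) = 2664352290600.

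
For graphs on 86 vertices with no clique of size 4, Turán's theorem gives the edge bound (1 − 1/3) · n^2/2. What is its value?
Turán density bound = (2/3) · 86^2/2 = 7396/3 ≈ 2465.3333

Turán's theorem: ex(n, K_{r+1}) is achieved by the complete r-partite Turán graph T(n, r) with parts as balanced as possible, and is at most (1 − 1/r) · n^2/2. For r = 3, n = 86: the density bound is (2/3) · 7396/2 = 7396/3 ≈ 2465.3333. The integer-valued extremum is e(T(86, 3)) = 2465, which is strictly less than the density bound 7396/3 since 3 ∤ 86 (the parts of T(86, 3) cannot all be equal).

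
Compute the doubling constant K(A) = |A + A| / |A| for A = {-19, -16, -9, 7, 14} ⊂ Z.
K = |A + A| / |A| = 14/5

Enumerate A + A = {a + b : a, b ∈ A}. With |A| = 5, there are |A|^2 = 25 ordered sum pairs; collecting distinct values, A + A = {-38, -35, -32, -28, -25, -18, -12, -9, -5, -2, 5, 14, 21, 28}, so |A + A| = 14. Thus K = 14/5. For comparison, the minimum possible |A + A| over all 5-element sets is 2·5 − 1 = 9 (so min K = 9/5), attained only by arithmetic progressions.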